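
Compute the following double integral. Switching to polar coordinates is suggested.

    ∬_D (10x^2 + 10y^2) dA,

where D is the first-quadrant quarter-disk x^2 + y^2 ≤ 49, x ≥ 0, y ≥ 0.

The region D is 0 ≤ r ≤ 7, 0 ≤ θ ≤ π/2 in polar coordinates, where x = r cos(θ), y = r sin(θ), and dA = r dr dθ.

Under the substitution, the integrand becomes 10r^2, so

    ∬_D (10x^2 + 10y^2) dA = ∫_{0}^{π/2} ∫_{0}^{7} (10r^2) · r dr dθ.

Inner integral (in r): ∫_{0}^{7} (10r^2) · r dr = 12005/2.

Outer integral (in θ): ∫_{0}^{π/2} (12005/2) dθ = 12005π/4.

Therefore ∬_D (10x^2 + 10y^2) dA = 12005π/4.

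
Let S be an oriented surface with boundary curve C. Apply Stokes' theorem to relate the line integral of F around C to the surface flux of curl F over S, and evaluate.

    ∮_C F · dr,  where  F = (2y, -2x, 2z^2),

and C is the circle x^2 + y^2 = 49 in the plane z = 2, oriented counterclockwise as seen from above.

Let S be the flat disk x^2 + y^2 ≤ 49 in the plane z = 2, with upward unit normal n̂ = ẑ. By Stokes' theorem,

    ∮_C F · dr = ∬_S (∇ × F) · n̂ dS = ∬_D (curl F)_z dA,

where D is the disk x^2 + y^2 ≤ 49.

Compute the curl of F = (2y, -2x, 2z^2):
    (∇ × F)_x = ∂F_z/∂y - ∂F_y/∂z = 0,
    (∇ × F)_y = ∂F_x/∂z - ∂F_z/∂x = 0,
    (∇ × F)_z = ∂F_y/∂x - ∂F_x/∂y = -4.

On z = 2, (curl F)_z = -4.

Convert to polar (x = r cos θ, y = r sin θ, dA = r dr dθ); the integrand becomes -4, so

    ∬_D (curl F)_z dA = ∫_0^{2π} ∫_0^{7} (-4) · r dr dθ.

Inner (r from 0 to 7): -98.
Outer (θ from 0 to 2π): -196π.

Therefore ∮_C F · dr = -196π.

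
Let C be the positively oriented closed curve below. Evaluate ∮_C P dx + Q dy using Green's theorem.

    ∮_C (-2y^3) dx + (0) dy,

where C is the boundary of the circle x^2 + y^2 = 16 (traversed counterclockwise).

Green's theorem converts the closed line integral into a double integral over the enclosed region D:

    ∮_C P dx + Q dy = ∬_D (∂Q/∂x - ∂P/∂y) dA.

Here P = -2y^3, Q = 0, so

    ∂Q/∂x = 0,    ∂P/∂y = -6y^2,
    ∂Q/∂x - ∂P/∂y = 6y^2.

D is the region x^2 + y^2 ≤ 16. Evaluating the double integral:

In polar coordinates (x = r cos θ, y = r sin θ, dA = r dr dθ) the integrand becomes 6r^2sin(θ)^2, so

    ∬_D (6y^2) dA = ∫_0^{2π} ∫_0^{4} (6r^2sin(θ)^2) · r dr dθ.

Inner (r from 0 to 4): 384sin(θ)^2.
Outer (θ from 0 to 2π): 384π.

Therefore ∮_C P dx + Q dy = 384π.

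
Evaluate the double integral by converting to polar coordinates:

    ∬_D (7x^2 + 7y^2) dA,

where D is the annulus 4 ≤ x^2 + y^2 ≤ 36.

The region D is 2 ≤ r ≤ 6, 0 ≤ θ ≤ 2π in polar coordinates, where x = r cos(θ), y = r sin(θ), and dA = r dr dθ.

Under the substitution, the integrand becomes 7r^2, so

    ∬_D (7x^2 + 7y^2) dA = ∫_{0}^{2π} ∫_{2}^{6} (7r^2) · r dr dθ.

Inner integral (in r): ∫_{2}^{6} (7r^2) · r dr = 2240.

Outer integral (in θ): ∫_{0}^{2π} (2240) dθ = 4480π.

Therefore ∬_D (7x^2 + 7y^2) dA = 4480π.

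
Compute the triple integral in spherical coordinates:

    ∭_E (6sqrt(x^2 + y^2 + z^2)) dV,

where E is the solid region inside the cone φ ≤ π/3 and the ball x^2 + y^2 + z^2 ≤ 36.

In spherical coordinates, x = ρ sin(φ) cos(θ), y = ρ sin(φ) sin(θ), z = ρ cos(φ), and dV = ρ^2 sin(φ) dρ dφ dθ.

The integrand becomes 6ρ, so

    ∭_E (6sqrt(x^2 + y^2 + z^2)) dV = ∫_{0}^{2π} ∫_{0}^{π/3} ∫_{0}^{6} (6ρ) · ρ^2 sin(φ) dρ dφ dθ.

Inner (ρ): 1944sin(φ).
Middle (φ): 972.
Outer (θ): 1944π.

Therefore the triple integral equals 1944π.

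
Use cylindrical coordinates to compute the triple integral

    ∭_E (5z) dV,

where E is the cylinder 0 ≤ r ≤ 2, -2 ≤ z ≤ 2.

In cylindrical coordinates, x = r cos(θ), y = r sin(θ), z = z, and dV = r dr dθ dz.

The integrand becomes 5z, so

    ∭_E (5z) dV = ∫_{0}^{2π} ∫_{0}^{2} ∫_{-2}^{2} (5z) · r dz dr dθ.

Inner (z): 0.
Middle (r from 0 to 2): 0.
Outer (θ): 0.

Therefore the triple integral equals 0.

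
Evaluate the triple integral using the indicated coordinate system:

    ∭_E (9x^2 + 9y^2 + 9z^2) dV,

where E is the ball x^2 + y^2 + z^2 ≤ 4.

In spherical coordinates, x = ρ sin(φ) cos(θ), y = ρ sin(φ) sin(θ), z = ρ cos(φ), and dV = ρ^2 sin(φ) dρ dφ dθ.

The integrand becomes 9ρ^2, so

    ∭_E (9x^2 + 9y^2 + 9z^2) dV = ∫_{0}^{2π} ∫_{0}^{π} ∫_{0}^{2} (9ρ^2) · ρ^2 sin(φ) dρ dφ dθ.

Inner (ρ): 288sin(φ)/5.
Middle (φ): 576/5.
Outer (θ): 1152π/5.

Therefore the triple integral equals 1152π/5.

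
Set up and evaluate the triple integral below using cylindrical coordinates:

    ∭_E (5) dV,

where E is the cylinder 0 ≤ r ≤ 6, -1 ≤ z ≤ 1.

In cylindrical coordinates, x = r cos(θ), y = r sin(θ), z = z, and dV = r dr dθ dz.

The integrand becomes 5, so

    ∭_E (5) dV = ∫_{0}^{2π} ∫_{0}^{6} ∫_{-1}^{1} (5) · r dz dr dθ.

Inner (z): 10r.
Middle (r from 0 to 6): 180.
Outer (θ): 360π.

Therefore the triple integral equals 360π.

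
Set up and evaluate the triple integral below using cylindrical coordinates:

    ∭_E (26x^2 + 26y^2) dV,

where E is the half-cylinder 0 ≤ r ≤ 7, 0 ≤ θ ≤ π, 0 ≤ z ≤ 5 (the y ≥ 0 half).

In cylindrical coordinates, x = r cos(θ), y = r sin(θ), z = z, and dV = r dr dθ dz.

The integrand becomes 26r^2, so

    ∭_E (26x^2 + 26y^2) dV = ∫_{0}^{π} ∫_{0}^{7} ∫_{0}^{5} (26r^2) · r dz dr dθ.

Inner (z): 130r^3.
Middle (r from 0 to 7): 156065/2.
Outer (θ): 156065π/2.

Therefore the triple integral equals 156065π/2.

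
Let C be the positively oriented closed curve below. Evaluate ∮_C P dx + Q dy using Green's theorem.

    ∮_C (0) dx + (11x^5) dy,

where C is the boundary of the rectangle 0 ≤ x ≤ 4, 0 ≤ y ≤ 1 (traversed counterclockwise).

Green's theorem converts the closed line integral into a double integral over the enclosed region D:

    ∮_C P dx + Q dy = ∬_D (∂Q/∂x - ∂P/∂y) dA.

Here P = 0, Q = 11x^5, so

    ∂Q/∂x = 55x^4,    ∂P/∂y = 0,
    ∂Q/∂x - ∂P/∂y = 55x^4.

D is the region 0 ≤ x ≤ 4, 0 ≤ y ≤ 1. Evaluating the double integral:

    ∬_D (55x^4) dA = ∫_0^{4} ∫_0^{1} (55x^4) dy dx.

Inner (y from 0 to 1): 55x^4.
Outer (x from 0 to 4): 11264.

Therefore ∮_C P dx + Q dy = 11264.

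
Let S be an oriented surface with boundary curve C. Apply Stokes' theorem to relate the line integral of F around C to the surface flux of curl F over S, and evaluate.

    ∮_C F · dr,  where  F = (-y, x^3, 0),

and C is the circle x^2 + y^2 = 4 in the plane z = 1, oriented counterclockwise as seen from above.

Let S be the flat disk x^2 + y^2 ≤ 4 in the plane z = 1, with upward unit normal n̂ = ẑ. By Stokes' theorem,

    ∮_C F · dr = ∬_S (∇ × F) · n̂ dS = ∬_D (curl F)_z dA,

where D is the disk x^2 + y^2 ≤ 4.

Compute the curl of F = (-y, x^3, 0):
    (∇ × F)_x = ∂F_z/∂y - ∂F_y/∂z = 0,
    (∇ × F)_y = ∂F_x/∂z - ∂F_z/∂x = 0,
    (∇ × F)_z = ∂F_y/∂x - ∂F_x/∂y = 3x^2 + 1.

On z = 1, (curl F)_z = 3x^2 + 1.

Convert to polar (x = r cos θ, y = r sin θ, dA = r dr dθ); the integrand becomes 3r^2cos(θ)^2 + 1, so

    ∬_D (curl F)_z dA = ∫_0^{2π} ∫_0^{2} (3r^2cos(θ)^2 + 1) · r dr dθ.

Inner (r from 0 to 2): 12cos(θ)^2 + 2.
Outer (θ from 0 to 2π): 16π.

Therefore ∮_C F · dr = 16π.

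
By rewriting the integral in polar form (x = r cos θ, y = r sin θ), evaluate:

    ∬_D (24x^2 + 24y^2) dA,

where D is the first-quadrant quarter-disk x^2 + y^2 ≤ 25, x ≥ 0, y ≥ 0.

The region D is 0 ≤ r ≤ 5, 0 ≤ θ ≤ π/2 in polar coordinates, where x = r cos(θ), y = r sin(θ), and dA = r dr dθ.

Under the substitution, the integrand becomes 24r^2, so

    ∬_D (24x^2 + 24y^2) dA = ∫_{0}^{π/2} ∫_{0}^{5} (24r^2) · r dr dθ.

Inner integral (in r): ∫_{0}^{5} (24r^2) · r dr = 3750.

Outer integral (in θ): ∫_{0}^{π/2} (3750) dθ = 1875π.

Therefore ∬_D (24x^2 + 24y^2) dA = 1875π.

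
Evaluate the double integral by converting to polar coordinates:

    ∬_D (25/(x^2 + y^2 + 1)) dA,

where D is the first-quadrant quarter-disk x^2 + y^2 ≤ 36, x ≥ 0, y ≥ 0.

The region D is 0 ≤ r ≤ 6, 0 ≤ θ ≤ π/2 in polar coordinates, where x = r cos(θ), y = r sin(θ), and dA = r dr dθ.

Under the substitution, the integrand becomes 25/(r^2 + 1), so

    ∬_D (25/(x^2 + y^2 + 1)) dA = ∫_{0}^{π/2} ∫_{0}^{6} (25/(r^2 + 1)) · r dr dθ.

Inner integral (in r): ∫_{0}^{6} (25/(r^2 + 1)) · r dr = 25log(37)/2.

Outer integral (in θ): ∫_{0}^{π/2} (25log(37)/2) dθ = 25π log(37)/4.

Therefore ∬_D (25/(x^2 + y^2 + 1)) dA = 25π log(37)/4.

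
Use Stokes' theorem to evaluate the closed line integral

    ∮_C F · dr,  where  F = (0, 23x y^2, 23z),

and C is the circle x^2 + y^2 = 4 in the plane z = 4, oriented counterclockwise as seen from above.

Let S be the flat disk x^2 + y^2 ≤ 4 in the plane z = 4, with upward unit normal n̂ = ẑ. By Stokes' theorem,

    ∮_C F · dr = ∬_S (∇ × F) · n̂ dS = ∬_D (curl F)_z dA,

where D is the disk x^2 + y^2 ≤ 4.

Compute the curl of F = (0, 23x y^2, 23z):
    (∇ × F)_x = ∂F_z/∂y - ∂F_y/∂z = 0,
    (∇ × F)_y = ∂F_x/∂z - ∂F_z/∂x = 0,
    (∇ × F)_z = ∂F_y/∂x - ∂F_x/∂y = 23y^2.

On z = 4, (curl F)_z = 23y^2.

Convert to polar (x = r cos θ, y = r sin θ, dA = r dr dθ); the integrand becomes 23r^2sin(θ)^2, so

    ∬_D (curl F)_z dA = ∫_0^{2π} ∫_0^{2} (23r^2sin(θ)^2) · r dr dθ.

Inner (r from 0 to 2): 92sin(θ)^2.
Outer (θ from 0 to 2π): 92π.

Therefore ∮_C F · dr = 92π.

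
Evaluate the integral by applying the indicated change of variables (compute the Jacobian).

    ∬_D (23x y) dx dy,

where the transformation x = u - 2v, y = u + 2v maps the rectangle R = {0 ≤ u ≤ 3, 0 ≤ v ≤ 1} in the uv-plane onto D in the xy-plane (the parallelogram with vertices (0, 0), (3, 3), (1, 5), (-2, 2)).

Compute the Jacobian determinant of (x, y) with respect to (u, v):

    ∂(x,y)/∂(u,v) = | 1  -2 | = (1)(2) - (-2)(1) = 4.
                   | 1  2 |

Its absolute value is |J| = 4 (the area scaling factor).

Substituting x = u - 2v, y = u + 2v into the integrand,

    23x y → 23u^2 - 92v^2,

so the integral becomes

    ∬_R (23u^2 - 92v^2) · |J| du dv = ∫_0^3 ∫_0^1 (92u^2 - 368v^2) dv du.

Inner (v): 92u^2 - 368/3.
Outer (u): 460.

Therefore ∬_D (23x y) dx dy = 460.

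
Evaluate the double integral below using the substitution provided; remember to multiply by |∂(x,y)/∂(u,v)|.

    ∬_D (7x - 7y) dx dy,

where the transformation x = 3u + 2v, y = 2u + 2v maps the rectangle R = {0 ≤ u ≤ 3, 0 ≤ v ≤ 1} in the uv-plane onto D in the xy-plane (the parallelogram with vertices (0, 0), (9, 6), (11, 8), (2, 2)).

Compute the Jacobian determinant of (x, y) with respect to (u, v):

    ∂(x,y)/∂(u,v) = | 3  2 | = (3)(2) - (2)(2) = 2.
                   | 2  2 |

Its absolute value is |J| = 2 (the area scaling factor).

Substituting x = 3u + 2v, y = 2u + 2v into the integrand,

    7x - 7y → 7u,

so the integral becomes

    ∬_R (7u) · |J| du dv = ∫_0^3 ∫_0^1 (14u) dv du.

Inner (v): 14u.
Outer (u): 63.

Therefore ∬_D (7x - 7y) dx dy = 63.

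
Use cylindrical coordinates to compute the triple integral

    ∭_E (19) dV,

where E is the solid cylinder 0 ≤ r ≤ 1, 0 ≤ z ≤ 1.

In cylindrical coordinates, x = r cos(θ), y = r sin(θ), z = z, and dV = r dr dθ dz.

The integrand becomes 19, so

    ∭_E (19) dV = ∫_{0}^{2π} ∫_{0}^{1} ∫_{0}^{1} (19) · r dz dr dθ.

Inner (z): 19r.
Middle (r from 0 to 1): 19/2.
Outer (θ): 19π.

Therefore the triple integral equals 19π.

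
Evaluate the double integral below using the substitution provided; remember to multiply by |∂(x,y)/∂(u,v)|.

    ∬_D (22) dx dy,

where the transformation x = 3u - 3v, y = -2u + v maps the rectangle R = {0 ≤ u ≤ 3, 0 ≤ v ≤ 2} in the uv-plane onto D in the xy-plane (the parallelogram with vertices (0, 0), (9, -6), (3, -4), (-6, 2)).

Compute the Jacobian determinant of (x, y) with respect to (u, v):

    ∂(x,y)/∂(u,v) = | 3  -3 | = (3)(1) - (-3)(-2) = -3.
                   | -2  1 |

Its absolute value is |J| = 3 (the area scaling factor).

Substituting x = 3u - 3v, y = -2u + v into the integrand,

    22 → 22,

so the integral becomes

    ∬_R (22) · |J| du dv = ∫_0^3 ∫_0^2 (66) dv du.

Inner (v): 132.
Outer (u): 396.

Therefore ∬_D (22) dx dy = 396.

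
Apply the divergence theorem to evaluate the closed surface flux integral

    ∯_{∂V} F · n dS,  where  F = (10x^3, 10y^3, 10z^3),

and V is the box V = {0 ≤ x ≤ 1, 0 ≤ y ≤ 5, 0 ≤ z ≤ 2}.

By the divergence theorem,

    ∯_{∂V} F · n dS = ∭_V (∇ · F) dV.

Compute the divergence:
    ∇ · F = ∂F_x/∂x + ∂F_y/∂y + ∂F_z/∂z = 30x^2 + 30y^2 + 30z^2.

V is a rectangular box, so dV = dx dy dz with 0 ≤ x ≤ 1, 0 ≤ y ≤ 5, 0 ≤ z ≤ 2.

Integrate (30x^2 + 30y^2 + 30z^2) over V as an iterated integral:

    ∭_V (∇·F) dV = ∫_0^{1} ∫_0^{5} ∫_0^{2} (30x^2 + 30y^2 + 30z^2) dz dy dx.

Inner (z from 0 to 2): 60x^2 + 60y^2 + 80.
Middle (y from 0 to 5): 300x^2 + 2900.
Outer (x from 0 to 1): 3000.

Therefore ∯_{∂V} F · n dS = 3000.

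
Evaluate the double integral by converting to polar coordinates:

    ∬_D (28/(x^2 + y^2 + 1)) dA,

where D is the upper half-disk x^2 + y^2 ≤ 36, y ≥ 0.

The region D is 0 ≤ r ≤ 6, 0 ≤ θ ≤ π in polar coordinates, where x = r cos(θ), y = r sin(θ), and dA = r dr dθ.

Under the substitution, the integrand becomes 28/(r^2 + 1), so

    ∬_D (28/(x^2 + y^2 + 1)) dA = ∫_{0}^{π} ∫_{0}^{6} (28/(r^2 + 1)) · r dr dθ.

Inner integral (in r): ∫_{0}^{6} (28/(r^2 + 1)) · r dr = log(9012061295995008299689).

Outer integral (in θ): ∫_{0}^{π} (log(9012061295995008299689)) dθ = log(9012061295995008299689^π).

Therefore ∬_D (28/(x^2 + y^2 + 1)) dA = log(9012061295995008299689^π).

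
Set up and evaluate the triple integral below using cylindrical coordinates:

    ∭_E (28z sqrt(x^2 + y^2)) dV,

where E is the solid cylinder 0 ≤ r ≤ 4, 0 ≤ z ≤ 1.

In cylindrical coordinates, x = r cos(θ), y = r sin(θ), z = z, and dV = r dr dθ dz.

The integrand becomes 28r z, so

    ∭_E (28z sqrt(x^2 + y^2)) dV = ∫_{0}^{2π} ∫_{0}^{4} ∫_{0}^{1} (28r z) · r dz dr dθ.

Inner (z): 14r^2.
Middle (r from 0 to 4): 896/3.
Outer (θ): 1792π/3.

Therefore the triple integral equals 1792π/3.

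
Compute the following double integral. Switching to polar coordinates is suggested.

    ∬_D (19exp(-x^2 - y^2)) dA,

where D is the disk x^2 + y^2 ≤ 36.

The region D is 0 ≤ r ≤ 6, 0 ≤ θ ≤ 2π in polar coordinates, where x = r cos(θ), y = r sin(θ), and dA = r dr dθ.

Under the substitution, the integrand becomes 19exp(-r^2), so

    ∬_D (19exp(-x^2 - y^2)) dA = ∫_{0}^{2π} ∫_{0}^{6} (19exp(-r^2)) · r dr dθ.

Inner integral (in r): ∫_{0}^{6} (19exp(-r^2)) · r dr = 19/2 - 19exp(-36)/2.

Outer integral (in θ): ∫_{0}^{2π} (19/2 - 19exp(-36)/2) dθ = -19π exp(-36) + 19π.

Therefore ∬_D (19exp(-x^2 - y^2)) dA = -19π exp(-36) + 19π.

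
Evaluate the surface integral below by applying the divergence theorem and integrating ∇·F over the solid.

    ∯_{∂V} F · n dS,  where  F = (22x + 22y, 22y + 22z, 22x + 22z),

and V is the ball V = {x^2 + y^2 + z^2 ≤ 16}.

By the divergence theorem,

    ∯_{∂V} F · n dS = ∭_V (∇ · F) dV.

Compute the divergence:
    ∇ · F = ∂F_x/∂x + ∂F_y/∂y + ∂F_z/∂z = 22 + 22 + 22 = 66.

In spherical coordinates, x = ρ sin(φ) cos(θ), y = ρ sin(φ) sin(θ), z = ρ cos(φ), dV = ρ^2 sin(φ) dρ dφ dθ, with 0 ≤ ρ ≤ 4, 0 ≤ φ ≤ π, 0 ≤ θ ≤ 2π.

The integrand, after substitution and multiplying by the volume element, becomes (66) · ρ^2 sin(φ), so

    ∭_V (∇·F) dV = ∫_0^{2π} ∫_0^{π} ∫_0^{4} (66) · ρ^2 sin(φ) dρ dφ dθ.

Inner (ρ from 0 to 4): 1408sin(φ).
Middle (φ from 0 to π): 2816.
Outer (θ from 0 to 2π): 5632π.

Therefore ∯_{∂V} F · n dS = 5632π.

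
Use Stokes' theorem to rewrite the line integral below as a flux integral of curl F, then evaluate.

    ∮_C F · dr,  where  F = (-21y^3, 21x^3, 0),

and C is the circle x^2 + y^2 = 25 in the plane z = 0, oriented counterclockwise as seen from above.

Let S be the flat disk x^2 + y^2 ≤ 25 in the plane z = 0, with upward unit normal n̂ = ẑ. By Stokes' theorem,

    ∮_C F · dr = ∬_S (∇ × F) · n̂ dS = ∬_D (curl F)_z dA,

where D is the disk x^2 + y^2 ≤ 25.

Compute the curl of F = (-21y^3, 21x^3, 0):
    (∇ × F)_x = ∂F_z/∂y - ∂F_y/∂z = 0,
    (∇ × F)_y = ∂F_x/∂z - ∂F_z/∂x = 0,
    (∇ × F)_z = ∂F_y/∂x - ∂F_x/∂y = 63x^2 + 63y^2.

On z = 0, (curl F)_z = 63x^2 + 63y^2.

Convert to polar (x = r cos θ, y = r sin θ, dA = r dr dθ); the integrand becomes 63r^2, so

    ∬_D (curl F)_z dA = ∫_0^{2π} ∫_0^{5} (63r^2) · r dr dθ.

Inner (r from 0 to 5): 39375/4.
Outer (θ from 0 to 2π): 39375π/2.

Therefore ∮_C F · dr = 39375π/2.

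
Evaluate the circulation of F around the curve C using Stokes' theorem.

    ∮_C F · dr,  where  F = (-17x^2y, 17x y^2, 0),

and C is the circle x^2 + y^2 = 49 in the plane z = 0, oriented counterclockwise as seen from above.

Let S be the flat disk x^2 + y^2 ≤ 49 in the plane z = 0, with upward unit normal n̂ = ẑ. By Stokes' theorem,

    ∮_C F · dr = ∬_S (∇ × F) · n̂ dS = ∬_D (curl F)_z dA,

where D is the disk x^2 + y^2 ≤ 49.

Compute the curl of F = (-17x^2y, 17x y^2, 0):
    (∇ × F)_x = ∂F_z/∂y - ∂F_y/∂z = 0,
    (∇ × F)_y = ∂F_x/∂z - ∂F_z/∂x = 0,
    (∇ × F)_z = ∂F_y/∂x - ∂F_x/∂y = 17x^2 + 17y^2.

On z = 0, (curl F)_z = 17x^2 + 17y^2.

Convert to polar (x = r cos θ, y = r sin θ, dA = r dr dθ); the integrand becomes 17r^2, so

    ∬_D (curl F)_z dA = ∫_0^{2π} ∫_0^{7} (17r^2) · r dr dθ.

Inner (r from 0 to 7): 40817/4.
Outer (θ from 0 to 2π): 40817π/2.

Therefore ∮_C F · dr = 40817π/2.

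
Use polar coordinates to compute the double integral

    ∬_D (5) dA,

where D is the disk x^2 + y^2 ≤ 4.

The region D is 0 ≤ r ≤ 2, 0 ≤ θ ≤ 2π in polar coordinates, where x = r cos(θ), y = r sin(θ), and dA = r dr dθ.

Under the substitution, the integrand becomes 5, so

    ∬_D (5) dA = ∫_{0}^{2π} ∫_{0}^{2} (5) · r dr dθ.

Inner integral (in r): ∫_{0}^{2} (5) · r dr = 10.

Outer integral (in θ): ∫_{0}^{2π} (10) dθ = 20π.

Therefore ∬_D (5) dA = 20π.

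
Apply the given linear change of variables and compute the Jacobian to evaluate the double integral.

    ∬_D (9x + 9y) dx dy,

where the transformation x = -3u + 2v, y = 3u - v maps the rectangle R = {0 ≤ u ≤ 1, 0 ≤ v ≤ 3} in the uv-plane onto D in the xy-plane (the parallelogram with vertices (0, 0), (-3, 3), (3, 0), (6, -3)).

Compute the Jacobian determinant of (x, y) with respect to (u, v):

    ∂(x,y)/∂(u,v) = | -3  2 | = (-3)(-1) - (2)(3) = -3.
                   | 3  -1 |

Its absolute value is |J| = 3 (the area scaling factor).

Substituting x = -3u + 2v, y = 3u - v into the integrand,

    9x + 9y → 9v,

so the integral becomes

    ∬_R (9v) · |J| du dv = ∫_0^1 ∫_0^3 (27v) dv du.

Inner (v): 243/2.
Outer (u): 243/2.

Therefore ∬_D (9x + 9y) dx dy = 243/2.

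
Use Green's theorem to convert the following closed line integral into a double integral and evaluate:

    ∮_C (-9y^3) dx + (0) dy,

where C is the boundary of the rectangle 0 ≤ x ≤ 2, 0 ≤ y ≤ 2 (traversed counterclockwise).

Green's theorem converts the closed line integral into a double integral over the enclosed region D:

    ∮_C P dx + Q dy = ∬_D (∂Q/∂x - ∂P/∂y) dA.

Here P = -9y^3, Q = 0, so

    ∂Q/∂x = 0,    ∂P/∂y = -27y^2,
    ∂Q/∂x - ∂P/∂y = 27y^2.

D is the region 0 ≤ x ≤ 2, 0 ≤ y ≤ 2. Evaluating the double integral:

    ∬_D (27y^2) dA = ∫_0^{2} ∫_0^{2} (27y^2) dy dx.

Inner (y from 0 to 2): 72.
Outer (x from 0 to 2): 144.

Therefore ∮_C P dx + Q dy = 144.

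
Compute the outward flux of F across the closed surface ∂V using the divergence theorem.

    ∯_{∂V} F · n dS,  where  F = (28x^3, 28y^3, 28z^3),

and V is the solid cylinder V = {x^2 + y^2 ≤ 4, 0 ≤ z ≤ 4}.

By the divergence theorem,

    ∯_{∂V} F · n dS = ∭_V (∇ · F) dV.

Compute the divergence:
    ∇ · F = ∂F_x/∂x + ∂F_y/∂y + ∂F_z/∂z = 84x^2 + 84y^2 + 84z^2.

In cylindrical coordinates, x = r cos(θ), y = r sin(θ), z = z, dV = r dr dθ dz, with 0 ≤ r ≤ 2, 0 ≤ θ ≤ 2π, 0 ≤ z ≤ 4.

The integrand, after substitution and multiplying by the volume element, becomes (84r^2 + 84z^2) · r, so

    ∭_V (∇·F) dV = ∫_0^{2π} ∫_0^{2} ∫_0^{4} (84r^2 + 84z^2) · r dz dr dθ.

Inner (z from 0 to 4): 336r^3 + 1792r.
Middle (r from 0 to 2): 4928.
Outer (θ from 0 to 2π): 9856π.

Therefore ∯_{∂V} F · n dS = 9856π.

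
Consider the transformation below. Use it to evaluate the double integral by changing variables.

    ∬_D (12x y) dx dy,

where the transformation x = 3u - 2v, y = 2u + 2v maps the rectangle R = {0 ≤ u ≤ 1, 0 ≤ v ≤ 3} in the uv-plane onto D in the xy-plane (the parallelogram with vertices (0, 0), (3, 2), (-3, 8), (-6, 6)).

Compute the Jacobian determinant of (x, y) with respect to (u, v):

    ∂(x,y)/∂(u,v) = | 3  -2 | = (3)(2) - (-2)(2) = 10.
                   | 2  2 |

Its absolute value is |J| = 10 (the area scaling factor).

Substituting x = 3u - 2v, y = 2u + 2v into the integrand,

    12x y → 72u^2 + 24u v - 48v^2,

so the integral becomes

    ∬_R (72u^2 + 24u v - 48v^2) · |J| du dv = ∫_0^1 ∫_0^3 (720u^2 + 240u v - 480v^2) dv du.

Inner (v): 2160u^2 + 1080u - 4320.
Outer (u): -3060.

Therefore ∬_D (12x y) dx dy = -3060.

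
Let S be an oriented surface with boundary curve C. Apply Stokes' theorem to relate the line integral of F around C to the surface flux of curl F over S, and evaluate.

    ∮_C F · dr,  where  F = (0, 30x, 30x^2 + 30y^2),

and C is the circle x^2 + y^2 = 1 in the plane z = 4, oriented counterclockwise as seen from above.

Let S be the flat disk x^2 + y^2 ≤ 1 in the plane z = 4, with upward unit normal n̂ = ẑ. By Stokes' theorem,

    ∮_C F · dr = ∬_S (∇ × F) · n̂ dS = ∬_D (curl F)_z dA,

where D is the disk x^2 + y^2 ≤ 1.

Compute the curl of F = (0, 30x, 30x^2 + 30y^2):
    (∇ × F)_x = ∂F_z/∂y - ∂F_y/∂z = 60y,
    (∇ × F)_y = ∂F_x/∂z - ∂F_z/∂x = -60x,
    (∇ × F)_z = ∂F_y/∂x - ∂F_x/∂y = 30.

On z = 4, (curl F)_z = 30.

Convert to polar (x = r cos θ, y = r sin θ, dA = r dr dθ); the integrand becomes 30, so

    ∬_D (curl F)_z dA = ∫_0^{2π} ∫_0^{1} (30) · r dr dθ.

Inner (r from 0 to 1): 15.
Outer (θ from 0 to 2π): 30π.

Therefore ∮_C F · dr = 30π.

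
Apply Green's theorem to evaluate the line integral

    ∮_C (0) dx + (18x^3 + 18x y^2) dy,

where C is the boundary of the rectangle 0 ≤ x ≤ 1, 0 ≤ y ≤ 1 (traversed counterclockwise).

Green's theorem converts the closed line integral into a double integral over the enclosed region D:

    ∮_C P dx + Q dy = ∬_D (∂Q/∂x - ∂P/∂y) dA.

Here P = 0, Q = 18x^3 + 18x y^2, so

    ∂Q/∂x = 54x^2 + 18y^2,    ∂P/∂y = 0,
    ∂Q/∂x - ∂P/∂y = 54x^2 + 18y^2.

D is the region 0 ≤ x ≤ 1, 0 ≤ y ≤ 1. Evaluating the double integral:

    ∬_D (54x^2 + 18y^2) dA = ∫_0^{1} ∫_0^{1} (54x^2 + 18y^2) dy dx.

Inner (y from 0 to 1): 54x^2 + 6.
Outer (x from 0 to 1): 24.

Therefore ∮_C P dx + Q dy = 24.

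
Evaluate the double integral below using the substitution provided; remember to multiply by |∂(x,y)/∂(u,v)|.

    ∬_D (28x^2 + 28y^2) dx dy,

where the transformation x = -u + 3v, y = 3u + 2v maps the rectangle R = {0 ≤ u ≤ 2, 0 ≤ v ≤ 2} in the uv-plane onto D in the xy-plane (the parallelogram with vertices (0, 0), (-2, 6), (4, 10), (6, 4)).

Compute the Jacobian determinant of (x, y) with respect to (u, v):

    ∂(x,y)/∂(u,v) = | -1  3 | = (-1)(2) - (3)(3) = -11.
                   | 3  2 |

Its absolute value is |J| = 11 (the area scaling factor).

Substituting x = -u + 3v, y = 3u + 2v into the integrand,

    28x^2 + 28y^2 → 280u^2 + 168u v + 364v^2,

so the integral becomes

    ∬_R (280u^2 + 168u v + 364v^2) · |J| du dv = ∫_0^2 ∫_0^2 (3080u^2 + 1848u v + 4004v^2) dv du.

Inner (v): 6160u^2 + 3696u + 32032/3.
Outer (u): 135520/3.

Therefore ∬_D (28x^2 + 28y^2) dx dy = 135520/3.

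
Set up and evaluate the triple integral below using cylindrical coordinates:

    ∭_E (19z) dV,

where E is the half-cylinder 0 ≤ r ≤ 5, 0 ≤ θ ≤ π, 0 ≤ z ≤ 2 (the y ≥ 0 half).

In cylindrical coordinates, x = r cos(θ), y = r sin(θ), z = z, and dV = r dr dθ dz.

The integrand becomes 19z, so

    ∭_E (19z) dV = ∫_{0}^{π} ∫_{0}^{5} ∫_{0}^{2} (19z) · r dz dr dθ.

Inner (z): 38r.
Middle (r from 0 to 5): 475.
Outer (θ): 475π.

Therefore the triple integral equals 475π.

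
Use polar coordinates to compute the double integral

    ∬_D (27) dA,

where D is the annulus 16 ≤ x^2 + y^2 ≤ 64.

The region D is 4 ≤ r ≤ 8, 0 ≤ θ ≤ 2π in polar coordinates, where x = r cos(θ), y = r sin(θ), and dA = r dr dθ.

Under the substitution, the integrand becomes 27, so

    ∬_D (27) dA = ∫_{0}^{2π} ∫_{4}^{8} (27) · r dr dθ.

Inner integral (in r): ∫_{4}^{8} (27) · r dr = 648.

Outer integral (in θ): ∫_{0}^{2π} (648) dθ = 1296π.

Therefore ∬_D (27) dA = 1296π.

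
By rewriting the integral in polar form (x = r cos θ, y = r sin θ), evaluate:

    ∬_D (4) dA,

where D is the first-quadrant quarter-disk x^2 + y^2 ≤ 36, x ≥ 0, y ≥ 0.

The region D is 0 ≤ r ≤ 6, 0 ≤ θ ≤ π/2 in polar coordinates, where x = r cos(θ), y = r sin(θ), and dA = r dr dθ.

Under the substitution, the integrand becomes 4, so

    ∬_D (4) dA = ∫_{0}^{π/2} ∫_{0}^{6} (4) · r dr dθ.

Inner integral (in r): ∫_{0}^{6} (4) · r dr = 72.

Outer integral (in θ): ∫_{0}^{π/2} (72) dθ = 36π.

Therefore ∬_D (4) dA = 36π.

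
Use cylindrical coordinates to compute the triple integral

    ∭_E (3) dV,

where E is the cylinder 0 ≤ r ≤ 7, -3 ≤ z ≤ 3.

In cylindrical coordinates, x = r cos(θ), y = r sin(θ), z = z, and dV = r dr dθ dz.

The integrand becomes 3, so

    ∭_E (3) dV = ∫_{0}^{2π} ∫_{0}^{7} ∫_{-3}^{3} (3) · r dz dr dθ.

Inner (z): 18r.
Middle (r from 0 to 7): 441.
Outer (θ): 882π.

Therefore the triple integral equals 882π.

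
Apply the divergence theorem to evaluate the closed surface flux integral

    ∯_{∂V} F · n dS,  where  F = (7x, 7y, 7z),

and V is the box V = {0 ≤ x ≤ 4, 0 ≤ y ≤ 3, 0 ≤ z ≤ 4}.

By the divergence theorem,

    ∯_{∂V} F · n dS = ∭_V (∇ · F) dV.

Compute the divergence:
    ∇ · F = ∂F_x/∂x + ∂F_y/∂y + ∂F_z/∂z = 7 + 7 + 7 = 21.

V is a rectangular box, so dV = dx dy dz with 0 ≤ x ≤ 4, 0 ≤ y ≤ 3, 0 ≤ z ≤ 4.

Integrate (21) over V as an iterated integral:

    ∭_V (∇·F) dV = ∫_0^{4} ∫_0^{3} ∫_0^{4} (21) dz dy dx.

Inner (z from 0 to 4): 84.
Middle (y from 0 to 3): 252.
Outer (x from 0 to 4): 1008.

Therefore ∯_{∂V} F · n dS = 1008.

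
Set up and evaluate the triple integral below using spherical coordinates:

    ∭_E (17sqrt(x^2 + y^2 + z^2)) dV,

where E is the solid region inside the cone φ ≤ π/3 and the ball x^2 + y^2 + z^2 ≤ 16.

In spherical coordinates, x = ρ sin(φ) cos(θ), y = ρ sin(φ) sin(θ), z = ρ cos(φ), and dV = ρ^2 sin(φ) dρ dφ dθ.

The integrand becomes 17ρ, so

    ∭_E (17sqrt(x^2 + y^2 + z^2)) dV = ∫_{0}^{2π} ∫_{0}^{π/3} ∫_{0}^{4} (17ρ) · ρ^2 sin(φ) dρ dφ dθ.

Inner (ρ): 1088sin(φ).
Middle (φ): 544.
Outer (θ): 1088π.

Therefore the triple integral equals 1088π.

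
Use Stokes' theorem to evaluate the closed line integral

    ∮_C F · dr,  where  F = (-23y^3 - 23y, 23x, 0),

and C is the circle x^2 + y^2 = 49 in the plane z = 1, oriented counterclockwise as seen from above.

Let S be the flat disk x^2 + y^2 ≤ 49 in the plane z = 1, with upward unit normal n̂ = ẑ. By Stokes' theorem,

    ∮_C F · dr = ∬_S (∇ × F) · n̂ dS = ∬_D (curl F)_z dA,

where D is the disk x^2 + y^2 ≤ 49.

Compute the curl of F = (-23y^3 - 23y, 23x, 0):
    (∇ × F)_x = ∂F_z/∂y - ∂F_y/∂z = 0,
    (∇ × F)_y = ∂F_x/∂z - ∂F_z/∂x = 0,
    (∇ × F)_z = ∂F_y/∂x - ∂F_x/∂y = 69y^2 + 46.

On z = 1, (curl F)_z = 69y^2 + 46.

Convert to polar (x = r cos θ, y = r sin θ, dA = r dr dθ); the integrand becomes 69r^2sin(θ)^2 + 46, so

    ∬_D (curl F)_z dA = ∫_0^{2π} ∫_0^{7} (69r^2sin(θ)^2 + 46) · r dr dθ.

Inner (r from 0 to 7): 165669sin(θ)^2/4 + 1127.
Outer (θ from 0 to 2π): 174685π/4.

Therefore ∮_C F · dr = 174685π/4.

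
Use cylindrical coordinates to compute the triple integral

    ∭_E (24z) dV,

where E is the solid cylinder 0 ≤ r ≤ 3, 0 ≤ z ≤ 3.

In cylindrical coordinates, x = r cos(θ), y = r sin(θ), z = z, and dV = r dr dθ dz.

The integrand becomes 24z, so

    ∭_E (24z) dV = ∫_{0}^{2π} ∫_{0}^{3} ∫_{0}^{3} (24z) · r dz dr dθ.

Inner (z): 108r.
Middle (r from 0 to 3): 486.
Outer (θ): 972π.

Therefore the triple integral equals 972π.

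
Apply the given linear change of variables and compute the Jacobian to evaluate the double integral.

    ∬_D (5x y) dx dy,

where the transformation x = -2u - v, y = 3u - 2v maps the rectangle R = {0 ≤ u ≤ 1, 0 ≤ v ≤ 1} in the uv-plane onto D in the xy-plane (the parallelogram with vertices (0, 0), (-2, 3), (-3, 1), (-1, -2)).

Compute the Jacobian determinant of (x, y) with respect to (u, v):

    ∂(x,y)/∂(u,v) = | -2  -1 | = (-2)(-2) - (-1)(3) = 7.
                   | 3  -2 |

Its absolute value is |J| = 7 (the area scaling factor).

Substituting x = -2u - v, y = 3u - 2v into the integrand,

    5x y → -30u^2 + 5u v + 10v^2,

so the integral becomes

    ∬_R (-30u^2 + 5u v + 10v^2) · |J| du dv = ∫_0^1 ∫_0^1 (-210u^2 + 35u v + 70v^2) dv du.

Inner (v): -210u^2 + 35u/2 + 70/3.
Outer (u): -455/12.

Therefore ∬_D (5x y) dx dy = -455/12.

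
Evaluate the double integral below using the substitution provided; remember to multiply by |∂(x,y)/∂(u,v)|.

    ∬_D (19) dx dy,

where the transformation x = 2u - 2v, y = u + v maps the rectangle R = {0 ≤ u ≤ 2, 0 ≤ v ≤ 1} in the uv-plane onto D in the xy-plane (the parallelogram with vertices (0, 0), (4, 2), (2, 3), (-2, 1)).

Compute the Jacobian determinant of (x, y) with respect to (u, v):

    ∂(x,y)/∂(u,v) = | 2  -2 | = (2)(1) - (-2)(1) = 4.
                   | 1  1 |

Its absolute value is |J| = 4 (the area scaling factor).

Substituting x = 2u - 2v, y = u + v into the integrand,

    19 → 19,

so the integral becomes

    ∬_R (19) · |J| du dv = ∫_0^2 ∫_0^1 (76) dv du.

Inner (v): 76.
Outer (u): 152.

Therefore ∬_D (19) dx dy = 152.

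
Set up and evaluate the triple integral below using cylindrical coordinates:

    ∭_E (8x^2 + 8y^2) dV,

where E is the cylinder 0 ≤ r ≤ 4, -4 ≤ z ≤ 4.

In cylindrical coordinates, x = r cos(θ), y = r sin(θ), z = z, and dV = r dr dθ dz.

The integrand becomes 8r^2, so

    ∭_E (8x^2 + 8y^2) dV = ∫_{0}^{2π} ∫_{0}^{4} ∫_{-4}^{4} (8r^2) · r dz dr dθ.

Inner (z): 64r^3.
Middle (r from 0 to 4): 4096.
Outer (θ): 8192π.

Therefore the triple integral equals 8192π.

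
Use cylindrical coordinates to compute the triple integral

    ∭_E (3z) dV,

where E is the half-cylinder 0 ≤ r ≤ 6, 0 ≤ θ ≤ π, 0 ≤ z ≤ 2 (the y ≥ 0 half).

In cylindrical coordinates, x = r cos(θ), y = r sin(θ), z = z, and dV = r dr dθ dz.

The integrand becomes 3z, so

    ∭_E (3z) dV = ∫_{0}^{π} ∫_{0}^{6} ∫_{0}^{2} (3z) · r dz dr dθ.

Inner (z): 6r.
Middle (r from 0 to 6): 108.
Outer (θ): 108π.

Therefore the triple integral equals 108π.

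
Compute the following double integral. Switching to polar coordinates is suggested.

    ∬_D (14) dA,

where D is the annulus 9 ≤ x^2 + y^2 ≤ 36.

The region D is 3 ≤ r ≤ 6, 0 ≤ θ ≤ 2π in polar coordinates, where x = r cos(θ), y = r sin(θ), and dA = r dr dθ.

Under the substitution, the integrand becomes 14, so

    ∬_D (14) dA = ∫_{0}^{2π} ∫_{3}^{6} (14) · r dr dθ.

Inner integral (in r): ∫_{3}^{6} (14) · r dr = 189.

Outer integral (in θ): ∫_{0}^{2π} (189) dθ = 378π.

Therefore ∬_D (14) dA = 378π.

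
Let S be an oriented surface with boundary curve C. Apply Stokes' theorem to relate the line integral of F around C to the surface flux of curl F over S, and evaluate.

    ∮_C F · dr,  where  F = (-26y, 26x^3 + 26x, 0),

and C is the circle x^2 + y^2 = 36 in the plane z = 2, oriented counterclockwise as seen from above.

Let S be the flat disk x^2 + y^2 ≤ 36 in the plane z = 2, with upward unit normal n̂ = ẑ. By Stokes' theorem,

    ∮_C F · dr = ∬_S (∇ × F) · n̂ dS = ∬_D (curl F)_z dA,

where D is the disk x^2 + y^2 ≤ 36.

Compute the curl of F = (-26y, 26x^3 + 26x, 0):
    (∇ × F)_x = ∂F_z/∂y - ∂F_y/∂z = 0,
    (∇ × F)_y = ∂F_x/∂z - ∂F_z/∂x = 0,
    (∇ × F)_z = ∂F_y/∂x - ∂F_x/∂y = 78x^2 + 52.

On z = 2, (curl F)_z = 78x^2 + 52.

Convert to polar (x = r cos θ, y = r sin θ, dA = r dr dθ); the integrand becomes 78r^2cos(θ)^2 + 52, so

    ∬_D (curl F)_z dA = ∫_0^{2π} ∫_0^{6} (78r^2cos(θ)^2 + 52) · r dr dθ.

Inner (r from 0 to 6): 25272cos(θ)^2 + 936.
Outer (θ from 0 to 2π): 27144π.

Therefore ∮_C F · dr = 27144π.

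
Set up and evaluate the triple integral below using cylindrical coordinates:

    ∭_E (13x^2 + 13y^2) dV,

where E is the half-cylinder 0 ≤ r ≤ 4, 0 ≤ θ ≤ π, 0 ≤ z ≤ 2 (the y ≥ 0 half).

In cylindrical coordinates, x = r cos(θ), y = r sin(θ), z = z, and dV = r dr dθ dz.

The integrand becomes 13r^2, so

    ∭_E (13x^2 + 13y^2) dV = ∫_{0}^{π} ∫_{0}^{4} ∫_{0}^{2} (13r^2) · r dz dr dθ.

Inner (z): 26r^3.
Middle (r from 0 to 4): 1664.
Outer (θ): 1664π.

Therefore the triple integral equals 1664π.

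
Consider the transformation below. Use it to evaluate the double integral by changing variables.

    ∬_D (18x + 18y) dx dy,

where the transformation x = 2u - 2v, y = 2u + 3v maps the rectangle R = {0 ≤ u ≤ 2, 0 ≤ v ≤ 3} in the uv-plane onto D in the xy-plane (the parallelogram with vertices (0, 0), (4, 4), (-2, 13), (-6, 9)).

Compute the Jacobian determinant of (x, y) with respect to (u, v):

    ∂(x,y)/∂(u,v) = | 2  -2 | = (2)(3) - (-2)(2) = 10.
                   | 2  3 |

Its absolute value is |J| = 10 (the area scaling factor).

Substituting x = 2u - 2v, y = 2u + 3v into the integrand,

    18x + 18y → 72u + 18v,

so the integral becomes

    ∬_R (72u + 18v) · |J| du dv = ∫_0^2 ∫_0^3 (720u + 180v) dv du.

Inner (v): 2160u + 810.
Outer (u): 5940.

Therefore ∬_D (18x + 18y) dx dy = 5940.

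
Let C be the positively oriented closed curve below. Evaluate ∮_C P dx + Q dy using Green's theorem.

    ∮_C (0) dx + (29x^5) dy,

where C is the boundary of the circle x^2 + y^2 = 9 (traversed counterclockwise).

Green's theorem converts the closed line integral into a double integral over the enclosed region D:

    ∮_C P dx + Q dy = ∬_D (∂Q/∂x - ∂P/∂y) dA.

Here P = 0, Q = 29x^5, so

    ∂Q/∂x = 145x^4,    ∂P/∂y = 0,
    ∂Q/∂x - ∂P/∂y = 145x^4.

D is the region x^2 + y^2 ≤ 9. Evaluating the double integral:

In polar coordinates (x = r cos θ, y = r sin θ, dA = r dr dθ) the integrand becomes 145r^4cos(θ)^4, so

    ∬_D (145x^4) dA = ∫_0^{2π} ∫_0^{3} (145r^4cos(θ)^4) · r dr dθ.

Inner (r from 0 to 3): 35235cos(θ)^4/2.
Outer (θ from 0 to 2π): 105705π/8.

Therefore ∮_C P dx + Q dy = 105705π/8.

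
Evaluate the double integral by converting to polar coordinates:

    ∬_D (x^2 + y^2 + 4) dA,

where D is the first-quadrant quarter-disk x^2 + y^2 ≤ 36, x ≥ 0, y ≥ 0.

The region D is 0 ≤ r ≤ 6, 0 ≤ θ ≤ π/2 in polar coordinates, where x = r cos(θ), y = r sin(θ), and dA = r dr dθ.

Under the substitution, the integrand becomes r^2 + 4, so

    ∬_D (x^2 + y^2 + 4) dA = ∫_{0}^{π/2} ∫_{0}^{6} (r^2 + 4) · r dr dθ.

Inner integral (in r): ∫_{0}^{6} (r^2 + 4) · r dr = 396.

Outer integral (in θ): ∫_{0}^{π/2} (396) dθ = 198π.

Therefore ∬_D (x^2 + y^2 + 4) dA = 198π.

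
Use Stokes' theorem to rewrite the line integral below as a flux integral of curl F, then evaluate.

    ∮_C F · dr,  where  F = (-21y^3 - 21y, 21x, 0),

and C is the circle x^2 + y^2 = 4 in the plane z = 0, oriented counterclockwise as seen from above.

Let S be the flat disk x^2 + y^2 ≤ 4 in the plane z = 0, with upward unit normal n̂ = ẑ. By Stokes' theorem,

    ∮_C F · dr = ∬_S (∇ × F) · n̂ dS = ∬_D (curl F)_z dA,

where D is the disk x^2 + y^2 ≤ 4.

Compute the curl of F = (-21y^3 - 21y, 21x, 0):
    (∇ × F)_x = ∂F_z/∂y - ∂F_y/∂z = 0,
    (∇ × F)_y = ∂F_x/∂z - ∂F_z/∂x = 0,
    (∇ × F)_z = ∂F_y/∂x - ∂F_x/∂y = 63y^2 + 42.

On z = 0, (curl F)_z = 63y^2 + 42.

Convert to polar (x = r cos θ, y = r sin θ, dA = r dr dθ); the integrand becomes 63r^2sin(θ)^2 + 42, so

    ∬_D (curl F)_z dA = ∫_0^{2π} ∫_0^{2} (63r^2sin(θ)^2 + 42) · r dr dθ.

Inner (r from 0 to 2): 252sin(θ)^2 + 84.
Outer (θ from 0 to 2π): 420π.

Therefore ∮_C F · dr = 420π.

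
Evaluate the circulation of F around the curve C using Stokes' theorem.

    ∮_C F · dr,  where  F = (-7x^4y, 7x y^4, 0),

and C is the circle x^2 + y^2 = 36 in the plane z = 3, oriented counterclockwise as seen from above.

Let S be the flat disk x^2 + y^2 ≤ 36 in the plane z = 3, with upward unit normal n̂ = ẑ. By Stokes' theorem,

    ∮_C F · dr = ∬_S (∇ × F) · n̂ dS = ∬_D (curl F)_z dA,

where D is the disk x^2 + y^2 ≤ 36.

Compute the curl of F = (-7x^4y, 7x y^4, 0):
    (∇ × F)_x = ∂F_z/∂y - ∂F_y/∂z = 0,
    (∇ × F)_y = ∂F_x/∂z - ∂F_z/∂x = 0,
    (∇ × F)_z = ∂F_y/∂x - ∂F_x/∂y = 7x^4 + 7y^4.

On z = 3, (curl F)_z = 7x^4 + 7y^4.

Convert to polar (x = r cos θ, y = r sin θ, dA = r dr dθ); the integrand becomes 7r^4(sin(θ)^4 + cos(θ)^4), so

    ∬_D (curl F)_z dA = ∫_0^{2π} ∫_0^{6} (7r^4(sin(θ)^4 + cos(θ)^4)) · r dr dθ.

Inner (r from 0 to 6): 54432sin(θ)^4 + 54432cos(θ)^4.
Outer (θ from 0 to 2π): 81648π.

Therefore ∮_C F · dr = 81648π.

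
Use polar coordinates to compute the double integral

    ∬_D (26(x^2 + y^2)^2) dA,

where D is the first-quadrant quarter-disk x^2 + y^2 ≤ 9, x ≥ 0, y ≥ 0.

The region D is 0 ≤ r ≤ 3, 0 ≤ θ ≤ π/2 in polar coordinates, where x = r cos(θ), y = r sin(θ), and dA = r dr dθ.

Under the substitution, the integrand becomes 26r^4, so

    ∬_D (26(x^2 + y^2)^2) dA = ∫_{0}^{π/2} ∫_{0}^{3} (26r^4) · r dr dθ.

Inner integral (in r): ∫_{0}^{3} (26r^4) · r dr = 3159.

Outer integral (in θ): ∫_{0}^{π/2} (3159) dθ = 3159π/2.

Therefore ∬_D (26(x^2 + y^2)^2) dA = 3159π/2.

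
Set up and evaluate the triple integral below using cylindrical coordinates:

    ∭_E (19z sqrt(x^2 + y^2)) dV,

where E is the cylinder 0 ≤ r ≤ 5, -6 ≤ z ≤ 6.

In cylindrical coordinates, x = r cos(θ), y = r sin(θ), z = z, and dV = r dr dθ dz.

The integrand becomes 19r z, so

    ∭_E (19z sqrt(x^2 + y^2)) dV = ∫_{0}^{2π} ∫_{0}^{5} ∫_{-6}^{6} (19r z) · r dz dr dθ.

Inner (z): 0.
Middle (r from 0 to 5): 0.
Outer (θ): 0.

Therefore the triple integral equals 0.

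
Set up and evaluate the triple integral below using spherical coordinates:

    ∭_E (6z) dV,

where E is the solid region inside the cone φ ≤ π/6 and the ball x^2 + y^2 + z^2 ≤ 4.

In spherical coordinates, x = ρ sin(φ) cos(θ), y = ρ sin(φ) sin(θ), z = ρ cos(φ), and dV = ρ^2 sin(φ) dρ dφ dθ.

The integrand becomes 6ρ cos(φ), so

    ∭_E (6z) dV = ∫_{0}^{2π} ∫_{0}^{π/6} ∫_{0}^{2} (6ρ cos(φ)) · ρ^2 sin(φ) dρ dφ dθ.

Inner (ρ): 12sin(2φ).
Middle (φ): 3.
Outer (θ): 6π.

Therefore the triple integral equals 6π.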